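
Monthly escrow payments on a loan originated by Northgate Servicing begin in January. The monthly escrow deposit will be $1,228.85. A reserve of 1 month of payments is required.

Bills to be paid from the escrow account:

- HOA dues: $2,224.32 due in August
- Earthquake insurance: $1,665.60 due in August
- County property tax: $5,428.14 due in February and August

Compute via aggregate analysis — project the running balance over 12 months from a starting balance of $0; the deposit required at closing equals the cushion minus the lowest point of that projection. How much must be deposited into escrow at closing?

Cushion = 1 × $1,228.85 = $1,228.85
Trial balance (start $0, +$1,228.85 each month, − disbursements):
  Jan: +$1,228.85 → $1,228.85
  Feb: +$1,228.85 − $5,428.14 → -$2,970.44
  Mar: +$1,228.85 → -$1,741.59
  Apr: +$1,228.85 → -$512.74
  May: +$1,228.85 → $716.11
  Jun: +$1,228.85 → $1,944.96
  Jul: +$1,228.85 → $3,173.81
  Aug: +$1,228.85 − $9,318.06 → -$4,915.40
  Sep: +$1,228.85 → -$3,686.55
  Oct: +$1,228.85 → -$2,457.70
  Nov: +$1,228.85 → -$1,228.85
  Dec: +$1,228.85 → $0.00
Lowest trial balance = -$4,915.40 (Aug)
Initial deposit = cushion − low point = $1,228.85 − (-$4,915.40) = $6,144.25

$6,144.25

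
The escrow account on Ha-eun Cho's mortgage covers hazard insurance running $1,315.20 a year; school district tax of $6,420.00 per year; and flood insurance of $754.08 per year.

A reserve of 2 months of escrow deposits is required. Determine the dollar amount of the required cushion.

$1,414.88

Hazard insurance: $1,315.20/yr
School district tax: $6,420.00/yr
Flood insurance: $754.08/yr
Yearly total = $1,315.20 + $6,420.00 + $754.08 = $8,489.28
Base monthly escrow = $8,489.28 / 12 = $707.44
Reserve = 2 × $707.44 = $1,414.88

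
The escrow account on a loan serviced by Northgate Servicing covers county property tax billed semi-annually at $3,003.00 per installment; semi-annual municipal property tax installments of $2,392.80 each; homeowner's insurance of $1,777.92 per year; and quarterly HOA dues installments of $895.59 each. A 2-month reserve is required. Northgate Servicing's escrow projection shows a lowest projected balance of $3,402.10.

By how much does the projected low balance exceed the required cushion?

$710.12

County property tax = $3,003.00 × 2 = $6,006.00 per year
Municipal property tax = $2,392.80 × 2 = $4,785.60 per year
Homeowner's insurance = $1,777.92 per year
HOA dues = $895.59 × 4 = $3,582.36 per year
Combined annual = $6,006.00 + $4,785.60 + $1,777.92 + $3,582.36 = $16,151.88
Monthly = $16,151.88 ÷ 12 = $1,345.99
Required cushion = 2 × $1,345.99 = $2,691.98
Excess over cushion: $3,402.10 − $2,691.98 = $710.12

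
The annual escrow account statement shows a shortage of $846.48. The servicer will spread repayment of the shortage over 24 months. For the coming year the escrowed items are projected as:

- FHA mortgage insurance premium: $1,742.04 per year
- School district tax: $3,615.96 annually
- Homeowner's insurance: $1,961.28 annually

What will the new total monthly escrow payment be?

$645.21

FHA mortgage insurance premium: $1,742.04/yr
School district tax: $3,615.96/yr
Homeowner's insurance: $1,961.28/yr
Combined annual = $7,319.28
Monthly escrow = $7,319.28 ÷ 12 = $609.94
Shortage per month = $846.48 / 24 = $35.27
New monthly escrow = $609.94 + $35.27 = $645.21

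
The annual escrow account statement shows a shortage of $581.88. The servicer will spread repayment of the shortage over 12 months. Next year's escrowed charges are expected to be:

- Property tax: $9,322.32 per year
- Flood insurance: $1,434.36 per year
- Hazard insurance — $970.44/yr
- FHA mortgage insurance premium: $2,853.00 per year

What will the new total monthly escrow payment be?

$1,263.50

Property tax — $9,322.32
Flood insurance — $1,434.36
Hazard insurance — $970.44
FHA mortgage insurance premium — $2,853.00
Combined annual = $9,322.32 + $1,434.36 + $970.44 + $2,853.00 = $14,580.12
Base monthly escrow = $14,580.12 / 12 = $1,215.01
Shortage spread = $581.88 ÷ 12 = $48.49/mo
New monthly escrow = $1,215.01 + $48.49 = $1,263.50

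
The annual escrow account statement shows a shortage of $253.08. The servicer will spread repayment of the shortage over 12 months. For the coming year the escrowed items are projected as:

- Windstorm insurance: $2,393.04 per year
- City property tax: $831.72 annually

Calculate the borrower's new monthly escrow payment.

Windstorm insurance — $2,393.04 per year
City property tax — $831.72 per year
Total per year = $2,393.04 + $831.72 = $3,224.76
Monthly = $3,224.76 / 12 = $268.73
Monthly shortage recovery: $253.08 / 12 = $21.09
New monthly escrow = $268.73 + $21.09 = $289.82

$289.82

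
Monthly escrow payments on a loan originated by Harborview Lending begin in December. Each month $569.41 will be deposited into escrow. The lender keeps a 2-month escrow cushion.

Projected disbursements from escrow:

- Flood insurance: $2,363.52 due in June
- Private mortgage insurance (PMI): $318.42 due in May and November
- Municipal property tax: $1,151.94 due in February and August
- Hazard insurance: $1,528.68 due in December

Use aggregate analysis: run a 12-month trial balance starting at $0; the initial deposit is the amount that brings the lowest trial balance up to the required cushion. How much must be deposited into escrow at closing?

$2,528.63

Cushion = 2 × $569.41 = $1,138.82
Trial balance (start $0, +$569.41 each month, − disbursements):
  Dec: +$569.41 − $1,528.68 → -$959.27
  Jan: +$569.41 → -$389.86
  Feb: +$569.41 − $1,151.94 → -$972.39
  Mar: +$569.41 → -$402.98
  Apr: +$569.41 → $166.43
  May: +$569.41 − $318.42 → $417.42
  Jun: +$569.41 − $2,363.52 → -$1,376.69
  Jul: +$569.41 → -$807.28
  Aug: +$569.41 − $1,151.94 → -$1,389.81
  Sep: +$569.41 → -$820.40
  Oct: +$569.41 → -$250.99
  Nov: +$569.41 − $318.42 → $0.00
Lowest trial balance = -$1,389.81 (Aug)
Initial deposit = cushion − low point = $1,138.82 − (-$1,389.81) = $2,528.63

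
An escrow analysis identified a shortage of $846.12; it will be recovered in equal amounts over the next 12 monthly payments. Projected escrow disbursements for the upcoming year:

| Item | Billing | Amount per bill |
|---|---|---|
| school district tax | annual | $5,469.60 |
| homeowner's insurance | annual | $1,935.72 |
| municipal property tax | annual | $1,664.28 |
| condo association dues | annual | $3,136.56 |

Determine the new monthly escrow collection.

School district tax = $5,469.60
Homeowner's insurance = $1,935.72
Municipal property tax = $1,664.28
Condo association dues = $3,136.56
Yearly total = $5,469.60 + $1,935.72 + $1,664.28 + $3,136.56 = $12,206.16
Monthly = $12,206.16 ÷ 12 = $1,017.18
Monthly shortage recovery: $846.12 / 12 = $70.51
Adjusted monthly = $1,017.18 + $70.51 = $1,087.69

$1,087.69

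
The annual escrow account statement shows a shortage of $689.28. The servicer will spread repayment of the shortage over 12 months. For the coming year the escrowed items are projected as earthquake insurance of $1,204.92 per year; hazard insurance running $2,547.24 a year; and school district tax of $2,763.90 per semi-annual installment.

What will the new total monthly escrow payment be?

$830.77

Earthquake insurance — $1,204.92
Hazard insurance — $2,547.24
School district tax — $2,763.90 × 2 = $5,527.80
Combined annual = $9,279.96
Per month = $9,279.96 / 12 = $773.33
Shortage spread = $689.28 / 12 = $57.44/mo
Adjusted monthly = $773.33 + $57.44 = $830.77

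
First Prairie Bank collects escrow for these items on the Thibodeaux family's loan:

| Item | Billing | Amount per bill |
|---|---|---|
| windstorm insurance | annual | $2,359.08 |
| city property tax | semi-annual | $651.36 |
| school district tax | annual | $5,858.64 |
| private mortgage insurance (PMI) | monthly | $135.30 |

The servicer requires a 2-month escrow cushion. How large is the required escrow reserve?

Windstorm insurance — $2,359.08 annually
City property tax — $651.36 × 2 = $1,302.72 annually
School district tax — $5,858.64 annually
Private mortgage insurance (PMI) — $135.30 × 12 = $1,623.60 annually
Annual escrow total = $2,359.08 + $1,302.72 + $5,858.64 + $1,623.60 = $11,144.04
Per month = $11,144.04 / 12 = $928.67
Required cushion = 2 × $928.67 = $1,857.34

$1,857.34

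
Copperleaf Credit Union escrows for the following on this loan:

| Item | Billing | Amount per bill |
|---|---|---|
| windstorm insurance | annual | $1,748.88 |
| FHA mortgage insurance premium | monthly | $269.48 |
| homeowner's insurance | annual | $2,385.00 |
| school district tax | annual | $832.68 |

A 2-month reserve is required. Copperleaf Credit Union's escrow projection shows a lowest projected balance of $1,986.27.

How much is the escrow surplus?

$619.55

Windstorm insurance — $1,748.88 annually
FHA mortgage insurance premium — $269.48 × 12 = $3,233.76 annually
Homeowner's insurance — $2,385.00 annually
School district tax — $832.68 annually
Annual escrow total = $8,200.32
Base monthly escrow = $8,200.32 / 12 = $683.36
Required cushion = 2 × $683.36 = $1,366.72
Excess over cushion: $1,986.27 − $1,366.72 = $619.55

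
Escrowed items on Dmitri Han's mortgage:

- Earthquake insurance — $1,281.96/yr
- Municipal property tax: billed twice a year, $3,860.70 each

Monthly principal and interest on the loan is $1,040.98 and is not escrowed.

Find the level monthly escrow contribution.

$750.28

Earthquake insurance: $1,281.96
Municipal property tax: $3,860.70 × 2 = $7,721.40
Yearly total = $1,281.96 + $7,721.40 = $9,003.36
Monthly = $9,003.36 / 12 = $750.28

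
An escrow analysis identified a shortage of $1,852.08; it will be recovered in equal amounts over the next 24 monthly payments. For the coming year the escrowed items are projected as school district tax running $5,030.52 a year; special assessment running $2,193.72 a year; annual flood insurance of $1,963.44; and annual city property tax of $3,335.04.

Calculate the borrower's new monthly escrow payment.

$1,120.73

School district tax: $5,030.52/yr
Special assessment: $2,193.72/yr
Flood insurance: $1,963.44/yr
City property tax: $3,335.04/yr
Combined annual = $12,522.72
Monthly escrow = $12,522.72 / 12 = $1,043.56
Shortage per month = $1,852.08 / 24 = $77.17
Adjusted monthly = $1,043.56 + $77.17 = $1,120.73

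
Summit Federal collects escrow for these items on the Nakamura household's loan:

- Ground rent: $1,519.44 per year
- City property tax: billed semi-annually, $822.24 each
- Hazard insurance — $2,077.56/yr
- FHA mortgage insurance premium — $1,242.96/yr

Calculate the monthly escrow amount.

Ground rent — $1,519.44 annually
City property tax — $822.24 × 2 = $1,644.48 annually
Hazard insurance — $2,077.56 annually
FHA mortgage insurance premium — $1,242.96 annually
Yearly total = $1,519.44 + $1,644.48 + $2,077.56 + $1,242.96 = $6,484.44
Base monthly escrow = $6,484.44 ÷ 12 = $540.37

$540.37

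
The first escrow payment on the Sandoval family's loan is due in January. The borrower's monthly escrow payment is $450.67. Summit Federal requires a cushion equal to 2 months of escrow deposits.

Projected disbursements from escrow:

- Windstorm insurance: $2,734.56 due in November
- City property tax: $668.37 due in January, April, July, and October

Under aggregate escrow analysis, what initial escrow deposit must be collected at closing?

$1,352.01

Cushion = 2 × $450.67 = $901.34
Trial balance (start $0, +$450.67 each month, − disbursements):
  Jan: +$450.67 − $668.37 → -$217.70
  Feb: +$450.67 → $232.97
  Mar: +$450.67 → $683.64
  Apr: +$450.67 − $668.37 → $465.94
  May: +$450.67 → $916.61
  Jun: +$450.67 → $1,367.28
  Jul: +$450.67 − $668.37 → $1,149.58
  Aug: +$450.67 → $1,600.25
  Sep: +$450.67 → $2,050.92
  Oct: +$450.67 − $668.37 → $1,833.22
  Nov: +$450.67 − $2,734.56 → -$450.67
  Dec: +$450.67 → $0.00
Lowest trial balance = -$450.67 (Nov)
Initial deposit = cushion − low point = $901.34 − (-$450.67) = $1,352.01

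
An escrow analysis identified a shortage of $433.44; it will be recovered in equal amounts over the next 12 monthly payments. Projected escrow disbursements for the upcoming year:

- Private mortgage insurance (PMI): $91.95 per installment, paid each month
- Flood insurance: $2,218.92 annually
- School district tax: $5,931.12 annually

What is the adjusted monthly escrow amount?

$807.24

Private mortgage insurance (PMI) = $91.95 × 12 = $1,103.40/yr
Flood insurance = $2,218.92/yr
School district tax = $5,931.12/yr
Yearly total = $9,253.44
Base monthly escrow = $9,253.44 / 12 = $771.12
Monthly shortage recovery: $433.44 / 12 = $36.12
Adjusted monthly = $771.12 + $36.12 = $807.24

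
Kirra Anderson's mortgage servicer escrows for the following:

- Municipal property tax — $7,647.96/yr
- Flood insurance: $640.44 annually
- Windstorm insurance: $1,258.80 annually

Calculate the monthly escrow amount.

$795.60

Municipal property tax — $7,647.96 annually
Flood insurance — $640.44 annually
Windstorm insurance — $1,258.80 annually
Combined annual = $7,647.96 + $640.44 + $1,258.80 = $9,547.20
Base monthly escrow = $9,547.20 / 12 = $795.60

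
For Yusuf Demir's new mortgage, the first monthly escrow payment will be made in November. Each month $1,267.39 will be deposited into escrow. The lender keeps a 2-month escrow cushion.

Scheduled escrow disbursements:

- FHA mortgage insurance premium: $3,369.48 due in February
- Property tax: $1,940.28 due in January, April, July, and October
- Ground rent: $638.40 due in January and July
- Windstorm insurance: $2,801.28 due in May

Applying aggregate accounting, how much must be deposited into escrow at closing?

$4,396.67

Cushion = 2 × $1,267.39 = $2,534.78
Trial balance (start $0, +$1,267.39 each month, − disbursements):
  Nov: +$1,267.39 → $1,267.39
  Dec: +$1,267.39 → $2,534.78
  Jan: +$1,267.39 − $2,578.68 → $1,223.49
  Feb: +$1,267.39 − $3,369.48 → -$878.60
  Mar: +$1,267.39 → $388.79
  Apr: +$1,267.39 − $1,940.28 → -$284.10
  May: +$1,267.39 − $2,801.28 → -$1,817.99
  Jun: +$1,267.39 → -$550.60
  Jul: +$1,267.39 − $2,578.68 → -$1,861.89
  Aug: +$1,267.39 → -$594.50
  Sep: +$1,267.39 → $672.89
  Oct: +$1,267.39 − $1,940.28 → $0.00
Lowest trial balance = -$1,861.89 (Jul)
Initial deposit = cushion − low point = $2,534.78 − (-$1,861.89) = $4,396.67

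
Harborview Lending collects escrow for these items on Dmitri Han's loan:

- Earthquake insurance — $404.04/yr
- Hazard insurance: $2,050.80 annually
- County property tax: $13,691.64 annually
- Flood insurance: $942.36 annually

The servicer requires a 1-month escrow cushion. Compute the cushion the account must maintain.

$1,424.07

Earthquake insurance: $404.04 annually
Hazard insurance: $2,050.80 annually
County property tax: $13,691.64 annually
Flood insurance: $942.36 annually
Yearly total = $404.04 + $2,050.80 + $13,691.64 + $942.36 = $17,088.84
Base monthly escrow = $17,088.84 ÷ 12 = $1,424.07
Reserve = 1 × $1,424.07 = $1,424.07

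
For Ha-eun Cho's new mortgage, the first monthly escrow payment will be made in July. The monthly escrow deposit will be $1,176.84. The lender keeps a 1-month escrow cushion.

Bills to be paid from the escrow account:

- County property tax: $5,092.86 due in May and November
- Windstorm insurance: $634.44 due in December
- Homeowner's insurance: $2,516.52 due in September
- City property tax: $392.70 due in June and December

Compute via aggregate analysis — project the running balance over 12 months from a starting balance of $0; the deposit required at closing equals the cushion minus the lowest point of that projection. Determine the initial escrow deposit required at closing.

Cushion = 1 × $1,176.84 = $1,176.84
Trial balance (start $0, +$1,176.84 each month, − disbursements):
  Jul: +$1,176.84 → $1,176.84
  Aug: +$1,176.84 → $2,353.68
  Sep: +$1,176.84 − $2,516.52 → $1,014.00
  Oct: +$1,176.84 → $2,190.84
  Nov: +$1,176.84 − $5,092.86 → -$1,725.18
  Dec: +$1,176.84 − $1,027.14 → -$1,575.48
  Jan: +$1,176.84 → -$398.64
  Feb: +$1,176.84 → $778.20
  Mar: +$1,176.84 → $1,955.04
  Apr: +$1,176.84 → $3,131.88
  May: +$1,176.84 − $5,092.86 → -$784.14
  Jun: +$1,176.84 − $392.70 → $0.00
Lowest trial balance = -$1,725.18 (Nov)
Initial deposit = cushion − low point = $1,176.84 − (-$1,725.18) = $2,902.02

$2,902.02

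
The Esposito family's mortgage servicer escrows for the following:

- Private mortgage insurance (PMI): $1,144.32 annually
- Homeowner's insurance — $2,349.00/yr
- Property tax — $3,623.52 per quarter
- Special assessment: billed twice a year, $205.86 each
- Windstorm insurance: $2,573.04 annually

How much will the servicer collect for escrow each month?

Private mortgage insurance (PMI) = $1,144.32/yr
Homeowner's insurance = $2,349.00/yr
Property tax = $3,623.52 × 4 = $14,494.08/yr
Special assessment = $205.86 × 2 = $411.72/yr
Windstorm insurance = $2,573.04/yr
Total per year = $20,972.16
Monthly = $20,972.16 / 12 = $1,747.68

$1,747.68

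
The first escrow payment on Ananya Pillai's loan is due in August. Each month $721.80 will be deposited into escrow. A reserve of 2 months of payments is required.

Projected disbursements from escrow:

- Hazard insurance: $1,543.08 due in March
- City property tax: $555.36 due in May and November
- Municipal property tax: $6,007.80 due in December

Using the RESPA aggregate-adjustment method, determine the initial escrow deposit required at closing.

$4,397.76

Cushion = 2 × $721.80 = $1,443.60
Trial balance (start $0, +$721.80 each month, − disbursements):
  Aug: +$721.80 → $721.80
  Sep: +$721.80 → $1,443.60
  Oct: +$721.80 → $2,165.40
  Nov: +$721.80 − $555.36 → $2,331.84
  Dec: +$721.80 − $6,007.80 → -$2,954.16
  Jan: +$721.80 → -$2,232.36
  Feb: +$721.80 → -$1,510.56
  Mar: +$721.80 − $1,543.08 → -$2,331.84
  Apr: +$721.80 → -$1,610.04
  May: +$721.80 − $555.36 → -$1,443.60
  Jun: +$721.80 → -$721.80
  Jul: +$721.80 → $0.00
Lowest trial balance = -$2,954.16 (Dec)
Initial deposit = cushion − low point = $1,443.60 − (-$2,954.16) = $4,397.76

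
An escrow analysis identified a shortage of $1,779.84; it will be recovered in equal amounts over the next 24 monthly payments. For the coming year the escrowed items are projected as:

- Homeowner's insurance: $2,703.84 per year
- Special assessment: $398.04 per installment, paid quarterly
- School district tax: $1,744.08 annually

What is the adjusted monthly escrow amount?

Homeowner's insurance = $2,703.84 per year
Special assessment = $398.04 × 4 = $1,592.16 per year
School district tax = $1,744.08 per year
Combined annual = $6,040.08
Base monthly escrow = $6,040.08 ÷ 12 = $503.34
Shortage per month = $1,779.84 ÷ 24 = $74.16
New monthly escrow = $503.34 + $74.16 = $577.50

$577.50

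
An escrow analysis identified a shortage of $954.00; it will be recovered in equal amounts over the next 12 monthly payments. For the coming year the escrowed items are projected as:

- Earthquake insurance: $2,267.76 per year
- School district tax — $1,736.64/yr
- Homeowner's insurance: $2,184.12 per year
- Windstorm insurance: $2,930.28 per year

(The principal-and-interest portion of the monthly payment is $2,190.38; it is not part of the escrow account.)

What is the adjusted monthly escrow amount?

Earthquake insurance = $2,267.76 per year
School district tax = $1,736.64 per year
Homeowner's insurance = $2,184.12 per year
Windstorm insurance = $2,930.28 per year
Total per year = $2,267.76 + $1,736.64 + $2,184.12 + $2,930.28 = $9,118.80
Base monthly escrow = $9,118.80 ÷ 12 = $759.90
Monthly shortage recovery: $954.00 / 12 = $79.50
New monthly escrow = $759.90 + $79.50 = $839.40

$839.40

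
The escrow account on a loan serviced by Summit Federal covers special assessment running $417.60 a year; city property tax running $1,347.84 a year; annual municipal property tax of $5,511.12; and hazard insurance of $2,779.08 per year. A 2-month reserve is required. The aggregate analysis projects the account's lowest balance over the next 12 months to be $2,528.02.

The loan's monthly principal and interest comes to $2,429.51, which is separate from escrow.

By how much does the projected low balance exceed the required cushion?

Special assessment — $417.60 annually
City property tax — $1,347.84 annually
Municipal property tax — $5,511.12 annually
Hazard insurance — $2,779.08 annually
Combined annual = $10,055.64
Per month = $10,055.64 ÷ 12 = $837.97
Required reserve = 2 × $837.97 = $1,675.94
Excess over cushion: $2,528.02 − $1,675.94 = $852.08

$852.08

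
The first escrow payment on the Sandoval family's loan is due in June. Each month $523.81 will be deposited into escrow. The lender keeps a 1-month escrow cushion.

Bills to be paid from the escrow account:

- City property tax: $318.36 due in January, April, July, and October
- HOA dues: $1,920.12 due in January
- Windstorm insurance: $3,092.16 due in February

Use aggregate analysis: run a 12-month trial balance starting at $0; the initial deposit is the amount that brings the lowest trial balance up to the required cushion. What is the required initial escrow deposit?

$1,776.88

Cushion = 1 × $523.81 = $523.81
Trial balance (start $0, +$523.81 each month, − disbursements):
  Jun: +$523.81 → $523.81
  Jul: +$523.81 − $318.36 → $729.26
  Aug: +$523.81 → $1,253.07
  Sep: +$523.81 → $1,776.88
  Oct: +$523.81 − $318.36 → $1,982.33
  Nov: +$523.81 → $2,506.14
  Dec: +$523.81 → $3,029.95
  Jan: +$523.81 − $2,238.48 → $1,315.28
  Feb: +$523.81 − $3,092.16 → -$1,253.07
  Mar: +$523.81 → -$729.26
  Apr: +$523.81 − $318.36 → -$523.81
  May: +$523.81 → $0.00
Lowest trial balance = -$1,253.07 (Feb)
Initial deposit = cushion − low point = $523.81 − (-$1,253.07) = $1,776.88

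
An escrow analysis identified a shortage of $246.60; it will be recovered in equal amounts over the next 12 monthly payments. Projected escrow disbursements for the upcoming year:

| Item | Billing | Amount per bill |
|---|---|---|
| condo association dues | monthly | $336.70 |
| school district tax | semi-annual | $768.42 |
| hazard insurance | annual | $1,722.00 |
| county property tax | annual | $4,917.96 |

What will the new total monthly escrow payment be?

Condo association dues: $336.70 × 12 = $4,040.40/yr
School district tax: $768.42 × 2 = $1,536.84/yr
Hazard insurance: $1,722.00/yr
County property tax: $4,917.96/yr
Annual escrow total = $4,040.40 + $1,536.84 + $1,722.00 + $4,917.96 = $12,217.20
Monthly = $12,217.20 / 12 = $1,018.10
Shortage spread = $246.60 ÷ 12 = $20.55/mo
Adjusted monthly = $1,018.10 + $20.55 = $1,038.65

$1,038.65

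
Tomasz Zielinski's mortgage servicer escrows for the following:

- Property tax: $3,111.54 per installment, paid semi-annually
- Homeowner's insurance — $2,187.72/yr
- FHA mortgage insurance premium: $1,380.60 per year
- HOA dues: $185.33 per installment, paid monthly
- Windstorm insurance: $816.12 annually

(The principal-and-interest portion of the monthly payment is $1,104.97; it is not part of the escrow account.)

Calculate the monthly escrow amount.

$1,069.29

Property tax: $3,111.54 × 2 = $6,223.08
Homeowner's insurance: $2,187.72
FHA mortgage insurance premium: $1,380.60
HOA dues: $185.33 × 12 = $2,223.96
Windstorm insurance: $816.12
Yearly total = $6,223.08 + $2,187.72 + $1,380.60 + $2,223.96 + $816.12 = $12,831.48
Monthly escrow = $12,831.48 / 12 = $1,069.29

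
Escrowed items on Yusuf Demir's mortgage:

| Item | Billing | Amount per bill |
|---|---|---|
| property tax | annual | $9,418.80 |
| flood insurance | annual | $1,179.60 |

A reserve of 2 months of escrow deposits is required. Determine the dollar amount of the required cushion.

$1,766.40

Property tax: $9,418.80 per year
Flood insurance: $1,179.60 per year
Combined annual = $10,598.40
Monthly = $10,598.40 / 12 = $883.20
Cushion = 2 × $883.20 = $1,766.40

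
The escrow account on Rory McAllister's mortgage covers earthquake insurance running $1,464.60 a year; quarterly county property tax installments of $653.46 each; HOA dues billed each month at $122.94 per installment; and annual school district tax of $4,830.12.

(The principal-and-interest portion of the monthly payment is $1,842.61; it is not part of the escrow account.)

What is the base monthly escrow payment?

$865.32

Earthquake insurance — $1,464.60 per year
County property tax — $653.46 × 4 = $2,613.84 per year
HOA dues — $122.94 × 12 = $1,475.28 per year
School district tax — $4,830.12 per year
Total annual escrow = $1,464.60 + $2,613.84 + $1,475.28 + $4,830.12 = $10,383.84
Per month = $10,383.84 ÷ 12 = $865.32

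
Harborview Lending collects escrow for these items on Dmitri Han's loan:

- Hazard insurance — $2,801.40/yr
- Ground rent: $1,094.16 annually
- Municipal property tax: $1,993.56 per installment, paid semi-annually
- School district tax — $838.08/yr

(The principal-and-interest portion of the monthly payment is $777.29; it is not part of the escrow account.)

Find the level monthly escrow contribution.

$726.73

Hazard insurance: $2,801.40
Ground rent: $1,094.16
Municipal property tax: $1,993.56 × 2 = $3,987.12
School district tax: $838.08
Annual escrow total = $8,720.76
Monthly = $8,720.76 ÷ 12 = $726.73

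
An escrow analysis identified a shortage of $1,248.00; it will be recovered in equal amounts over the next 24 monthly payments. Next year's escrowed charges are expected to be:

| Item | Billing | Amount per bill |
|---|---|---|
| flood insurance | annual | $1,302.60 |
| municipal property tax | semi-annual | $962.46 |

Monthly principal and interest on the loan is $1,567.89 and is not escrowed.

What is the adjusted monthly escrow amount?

$320.96

Flood insurance = $1,302.60
Municipal property tax = $962.46 × 2 = $1,924.92
Total per year = $1,302.60 + $1,924.92 = $3,227.52
Monthly = $3,227.52 ÷ 12 = $268.96
Shortage spread = $1,248.00 / 24 = $52.00/mo
Adjusted monthly = $268.96 + $52.00 = $320.96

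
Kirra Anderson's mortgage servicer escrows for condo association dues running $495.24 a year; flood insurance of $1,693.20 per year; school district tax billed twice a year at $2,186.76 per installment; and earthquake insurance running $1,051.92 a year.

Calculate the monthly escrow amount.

$634.49

Condo association dues: $495.24 annually
Flood insurance: $1,693.20 annually
School district tax: $2,186.76 × 2 = $4,373.52 annually
Earthquake insurance: $1,051.92 annually
Yearly total = $7,613.88
Per month = $7,613.88 / 12 = $634.49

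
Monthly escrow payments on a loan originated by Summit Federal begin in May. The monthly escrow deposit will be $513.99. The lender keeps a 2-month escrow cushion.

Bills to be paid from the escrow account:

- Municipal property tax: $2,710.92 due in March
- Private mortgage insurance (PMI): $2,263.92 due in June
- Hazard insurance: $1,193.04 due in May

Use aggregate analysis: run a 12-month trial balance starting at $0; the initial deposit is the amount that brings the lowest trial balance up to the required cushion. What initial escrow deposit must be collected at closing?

$3,456.96

Cushion = 2 × $513.99 = $1,027.98
Trial balance (start $0, +$513.99 each month, − disbursements):
  May: +$513.99 − $1,193.04 → -$679.05
  Jun: +$513.99 − $2,263.92 → -$2,428.98
  Jul: +$513.99 → -$1,914.99
  Aug: +$513.99 → -$1,401.00
  Sep: +$513.99 → -$887.01
  Oct: +$513.99 → -$373.02
  Nov: +$513.99 → $140.97
  Dec: +$513.99 → $654.96
  Jan: +$513.99 → $1,168.95
  Feb: +$513.99 → $1,682.94
  Mar: +$513.99 − $2,710.92 → -$513.99
  Apr: +$513.99 → $0.00
Lowest trial balance = -$2,428.98 (Jun)
Initial deposit = cushion − low point = $1,027.98 − (-$2,428.98) = $3,456.96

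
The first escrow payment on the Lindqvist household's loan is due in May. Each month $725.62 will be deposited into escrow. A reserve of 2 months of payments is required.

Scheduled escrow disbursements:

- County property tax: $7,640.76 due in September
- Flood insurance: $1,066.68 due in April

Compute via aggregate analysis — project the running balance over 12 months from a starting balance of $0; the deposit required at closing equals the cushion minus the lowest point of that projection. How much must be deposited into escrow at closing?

Cushion = 2 × $725.62 = $1,451.24
Trial balance (start $0, +$725.62 each month, − disbursements):
  May: +$725.62 → $725.62
  Jun: +$725.62 → $1,451.24
  Jul: +$725.62 → $2,176.86
  Aug: +$725.62 → $2,902.48
  Sep: +$725.62 − $7,640.76 → -$4,012.66
  Oct: +$725.62 → -$3,287.04
  Nov: +$725.62 → -$2,561.42
  Dec: +$725.62 → -$1,835.80
  Jan: +$725.62 → -$1,110.18
  Feb: +$725.62 → -$384.56
  Mar: +$725.62 → $341.06
  Apr: +$725.62 − $1,066.68 → $0.00
Lowest trial balance = -$4,012.66 (Sep)
Initial deposit = cushion − low point = $1,451.24 − (-$4,012.66) = $5,463.90

$5,463.90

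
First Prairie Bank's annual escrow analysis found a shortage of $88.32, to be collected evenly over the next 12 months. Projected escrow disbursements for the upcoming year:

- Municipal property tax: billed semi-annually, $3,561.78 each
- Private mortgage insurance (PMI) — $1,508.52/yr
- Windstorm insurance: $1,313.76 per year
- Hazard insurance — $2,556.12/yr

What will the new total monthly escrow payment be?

$1,049.19

Municipal property tax — $3,561.78 × 2 = $7,123.56 annually
Private mortgage insurance (PMI) — $1,508.52 annually
Windstorm insurance — $1,313.76 annually
Hazard insurance — $2,556.12 annually
Total per year = $7,123.56 + $1,508.52 + $1,313.76 + $2,556.12 = $12,501.96
Base monthly escrow = $12,501.96 / 12 = $1,041.83
Monthly shortage recovery: $88.32 ÷ 12 = $7.36
Adjusted monthly = $1,041.83 + $7.36 = $1,049.19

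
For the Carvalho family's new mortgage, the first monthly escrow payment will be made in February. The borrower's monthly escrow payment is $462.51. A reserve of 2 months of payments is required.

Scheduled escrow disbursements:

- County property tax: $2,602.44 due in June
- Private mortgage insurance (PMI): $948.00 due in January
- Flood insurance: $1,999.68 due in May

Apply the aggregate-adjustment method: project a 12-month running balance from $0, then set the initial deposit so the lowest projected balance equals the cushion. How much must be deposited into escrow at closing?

$3,214.59

Cushion = 2 × $462.51 = $925.02
Trial balance (start $0, +$462.51 each month, − disbursements):
  Feb: +$462.51 → $462.51
  Mar: +$462.51 → $925.02
  Apr: +$462.51 → $1,387.53
  May: +$462.51 − $1,999.68 → -$149.64
  Jun: +$462.51 − $2,602.44 → -$2,289.57
  Jul: +$462.51 → -$1,827.06
  Aug: +$462.51 → -$1,364.55
  Sep: +$462.51 → -$902.04
  Oct: +$462.51 → -$439.53
  Nov: +$462.51 → $22.98
  Dec: +$462.51 → $485.49
  Jan: +$462.51 − $948.00 → $0.00
Lowest trial balance = -$2,289.57 (Jun)
Initial deposit = cushion − low point = $925.02 − (-$2,289.57) = $3,214.59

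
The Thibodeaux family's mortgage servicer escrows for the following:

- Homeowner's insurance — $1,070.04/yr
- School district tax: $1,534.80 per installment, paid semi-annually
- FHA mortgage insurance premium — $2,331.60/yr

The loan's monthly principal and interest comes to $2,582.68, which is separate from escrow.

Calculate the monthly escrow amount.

Homeowner's insurance: $1,070.04/yr
School district tax: $1,534.80 × 2 = $3,069.60/yr
FHA mortgage insurance premium: $2,331.60/yr
Combined annual = $6,471.24
Monthly = $6,471.24 / 12 = $539.27

$539.27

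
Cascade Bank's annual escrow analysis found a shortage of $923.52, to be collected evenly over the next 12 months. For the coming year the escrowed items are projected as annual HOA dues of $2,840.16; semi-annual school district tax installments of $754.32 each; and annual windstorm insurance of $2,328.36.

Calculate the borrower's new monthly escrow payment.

$633.39

HOA dues = $2,840.16/yr
School district tax = $754.32 × 2 = $1,508.64/yr
Windstorm insurance = $2,328.36/yr
Combined annual = $2,840.16 + $1,508.64 + $2,328.36 = $6,677.16
Monthly escrow = $6,677.16 / 12 = $556.43
Shortage spread = $923.52 ÷ 12 = $76.96/mo
Adjusted monthly = $556.43 + $76.96 = $633.39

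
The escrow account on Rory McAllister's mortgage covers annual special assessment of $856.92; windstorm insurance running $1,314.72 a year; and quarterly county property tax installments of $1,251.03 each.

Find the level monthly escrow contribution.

$597.98

Special assessment = $856.92 per year
Windstorm insurance = $1,314.72 per year
County property tax = $1,251.03 × 4 = $5,004.12 per year
Total per year = $856.92 + $1,314.72 + $5,004.12 = $7,175.76
Monthly = $7,175.76 / 12 = $597.98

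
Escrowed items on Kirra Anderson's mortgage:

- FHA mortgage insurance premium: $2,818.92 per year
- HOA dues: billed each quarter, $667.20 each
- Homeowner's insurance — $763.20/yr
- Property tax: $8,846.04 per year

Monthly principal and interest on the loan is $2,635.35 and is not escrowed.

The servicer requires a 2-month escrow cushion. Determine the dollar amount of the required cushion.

FHA mortgage insurance premium = $2,818.92
HOA dues = $667.20 × 4 = $2,668.80
Homeowner's insurance = $763.20
Property tax = $8,846.04
Total annual escrow = $2,818.92 + $2,668.80 + $763.20 + $8,846.04 = $15,096.96
Per month = $15,096.96 ÷ 12 = $1,258.08
Reserve = 2 × $1,258.08 = $2,516.16

$2,516.16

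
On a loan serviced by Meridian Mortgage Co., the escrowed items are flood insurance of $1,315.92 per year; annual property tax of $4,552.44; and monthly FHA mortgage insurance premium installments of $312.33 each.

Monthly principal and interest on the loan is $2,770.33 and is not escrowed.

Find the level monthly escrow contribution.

Flood insurance = $1,315.92/yr
Property tax = $4,552.44/yr
FHA mortgage insurance premium = $312.33 × 12 = $3,747.96/yr
Annual escrow total = $9,616.32
Monthly = $9,616.32 / 12 = $801.36

$801.36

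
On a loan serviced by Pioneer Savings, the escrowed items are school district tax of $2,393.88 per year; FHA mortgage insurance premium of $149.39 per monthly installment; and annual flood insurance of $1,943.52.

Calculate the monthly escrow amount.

School district tax — $2,393.88 annually
FHA mortgage insurance premium — $149.39 × 12 = $1,792.68 annually
Flood insurance — $1,943.52 annually
Total per year = $6,130.08
Monthly escrow = $6,130.08 / 12 = $510.84

$510.84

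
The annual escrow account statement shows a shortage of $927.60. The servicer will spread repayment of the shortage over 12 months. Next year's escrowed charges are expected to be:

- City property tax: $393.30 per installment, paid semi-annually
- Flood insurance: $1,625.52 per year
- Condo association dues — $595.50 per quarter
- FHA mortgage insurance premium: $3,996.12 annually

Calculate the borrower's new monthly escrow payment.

City property tax: $393.30 × 2 = $786.60 annually
Flood insurance: $1,625.52 annually
Condo association dues: $595.50 × 4 = $2,382.00 annually
FHA mortgage insurance premium: $3,996.12 annually
Yearly total = $8,790.24
Monthly escrow = $8,790.24 / 12 = $732.52
Shortage spread = $927.60 ÷ 12 = $77.30/mo
New monthly escrow = $732.52 + $77.30 = $809.82

$809.82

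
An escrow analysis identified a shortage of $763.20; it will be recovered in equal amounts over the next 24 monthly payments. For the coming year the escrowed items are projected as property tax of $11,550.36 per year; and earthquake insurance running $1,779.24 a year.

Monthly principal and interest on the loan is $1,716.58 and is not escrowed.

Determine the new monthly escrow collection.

$1,142.60

Property tax — $11,550.36 annually
Earthquake insurance — $1,779.24 annually
Combined annual = $11,550.36 + $1,779.24 = $13,329.60
Base monthly escrow = $13,329.60 ÷ 12 = $1,110.80
Shortage per month = $763.20 / 24 = $31.80
New monthly escrow = $1,110.80 + $31.80 = $1,142.60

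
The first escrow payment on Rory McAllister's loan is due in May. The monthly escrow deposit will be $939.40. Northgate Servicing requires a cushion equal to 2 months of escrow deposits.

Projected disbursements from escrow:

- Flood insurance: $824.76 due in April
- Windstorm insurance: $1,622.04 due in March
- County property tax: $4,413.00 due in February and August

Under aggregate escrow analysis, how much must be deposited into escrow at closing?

$2,534.20

Cushion = 2 × $939.40 = $1,878.80
Trial balance (start $0, +$939.40 each month, − disbursements):
  May: +$939.40 → $939.40
  Jun: +$939.40 → $1,878.80
  Jul: +$939.40 → $2,818.20
  Aug: +$939.40 − $4,413.00 → -$655.40
  Sep: +$939.40 → $284.00
  Oct: +$939.40 → $1,223.40
  Nov: +$939.40 → $2,162.80
  Dec: +$939.40 → $3,102.20
  Jan: +$939.40 → $4,041.60
  Feb: +$939.40 − $4,413.00 → $568.00
  Mar: +$939.40 − $1,622.04 → -$114.64
  Apr: +$939.40 − $824.76 → $0.00
Lowest trial balance = -$655.40 (Aug)
Initial deposit = cushion − low point = $1,878.80 − (-$655.40) = $2,534.20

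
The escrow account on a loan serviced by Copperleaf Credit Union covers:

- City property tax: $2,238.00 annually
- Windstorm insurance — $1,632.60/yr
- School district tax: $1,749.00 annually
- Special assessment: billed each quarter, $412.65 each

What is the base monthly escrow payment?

City property tax = $2,238.00 per year
Windstorm insurance = $1,632.60 per year
School district tax = $1,749.00 per year
Special assessment = $412.65 × 4 = $1,650.60 per year
Annual escrow total = $7,270.20
Monthly = $7,270.20 ÷ 12 = $605.85

$605.85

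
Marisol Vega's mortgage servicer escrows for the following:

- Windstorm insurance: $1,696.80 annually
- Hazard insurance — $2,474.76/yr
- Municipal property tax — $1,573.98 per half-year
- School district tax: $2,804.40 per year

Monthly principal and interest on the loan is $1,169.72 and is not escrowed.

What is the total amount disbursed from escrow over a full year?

$10,123.92

Windstorm insurance — $1,696.80 annually
Hazard insurance — $2,474.76 annually
Municipal property tax — $1,573.98 × 2 = $3,147.96 annually
School district tax — $2,804.40 annually
Yearly total = $1,696.80 + $2,474.76 + $3,147.96 + $2,804.40 = $10,123.92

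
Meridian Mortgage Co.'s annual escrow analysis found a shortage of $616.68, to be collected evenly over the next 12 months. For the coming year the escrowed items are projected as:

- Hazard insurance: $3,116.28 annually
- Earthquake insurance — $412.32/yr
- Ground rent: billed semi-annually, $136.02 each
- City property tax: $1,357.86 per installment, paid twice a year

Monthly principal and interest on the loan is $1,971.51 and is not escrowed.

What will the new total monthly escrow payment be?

Hazard insurance = $3,116.28/yr
Earthquake insurance = $412.32/yr
Ground rent = $136.02 × 2 = $272.04/yr
City property tax = $1,357.86 × 2 = $2,715.72/yr
Yearly total = $6,516.36
Per month = $6,516.36 / 12 = $543.03
Monthly shortage recovery: $616.68 ÷ 12 = $51.39
Adjusted monthly = $543.03 + $51.39 = $594.42

$594.42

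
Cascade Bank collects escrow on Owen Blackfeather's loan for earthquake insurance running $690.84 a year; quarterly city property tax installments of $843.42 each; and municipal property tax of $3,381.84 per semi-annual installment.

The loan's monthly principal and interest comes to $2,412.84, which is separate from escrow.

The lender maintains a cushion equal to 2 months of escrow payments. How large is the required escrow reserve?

Earthquake insurance: $690.84/yr
City property tax: $843.42 × 4 = $3,373.68/yr
Municipal property tax: $3,381.84 × 2 = $6,763.68/yr
Combined annual = $690.84 + $3,373.68 + $6,763.68 = $10,828.20
Per month = $10,828.20 ÷ 12 = $902.35
Required cushion = 2 × $902.35 = $1,804.70

$1,804.70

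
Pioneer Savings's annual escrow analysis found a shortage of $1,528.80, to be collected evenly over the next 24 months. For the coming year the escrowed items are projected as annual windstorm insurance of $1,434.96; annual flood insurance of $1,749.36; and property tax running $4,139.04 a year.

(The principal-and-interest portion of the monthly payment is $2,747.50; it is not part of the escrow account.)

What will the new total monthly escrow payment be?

Windstorm insurance = $1,434.96 per year
Flood insurance = $1,749.36 per year
Property tax = $4,139.04 per year
Combined annual = $7,323.36
Monthly = $7,323.36 ÷ 12 = $610.28
Shortage spread = $1,528.80 ÷ 24 = $63.70/mo
New monthly escrow = $610.28 + $63.70 = $673.98

$673.98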